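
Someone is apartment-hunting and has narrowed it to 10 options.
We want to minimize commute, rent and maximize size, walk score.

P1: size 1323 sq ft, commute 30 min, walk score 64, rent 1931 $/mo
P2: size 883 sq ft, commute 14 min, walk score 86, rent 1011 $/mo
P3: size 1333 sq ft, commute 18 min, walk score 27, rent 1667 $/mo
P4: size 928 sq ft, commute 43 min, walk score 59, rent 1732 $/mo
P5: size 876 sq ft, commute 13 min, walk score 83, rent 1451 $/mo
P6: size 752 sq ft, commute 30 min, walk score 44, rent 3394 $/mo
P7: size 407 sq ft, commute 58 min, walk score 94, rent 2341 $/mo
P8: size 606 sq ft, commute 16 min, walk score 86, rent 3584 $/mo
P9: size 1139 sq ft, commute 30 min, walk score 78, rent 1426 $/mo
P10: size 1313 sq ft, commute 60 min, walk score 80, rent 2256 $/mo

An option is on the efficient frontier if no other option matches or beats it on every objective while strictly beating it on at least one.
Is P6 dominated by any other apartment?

P1 vs P6: size 1323≥752, commute 30≤30, walk score 64≥44, rent 1931≤3394 — P1 is at least as good on every objective and strictly better on at least one, so P1 dominates P6.

Yes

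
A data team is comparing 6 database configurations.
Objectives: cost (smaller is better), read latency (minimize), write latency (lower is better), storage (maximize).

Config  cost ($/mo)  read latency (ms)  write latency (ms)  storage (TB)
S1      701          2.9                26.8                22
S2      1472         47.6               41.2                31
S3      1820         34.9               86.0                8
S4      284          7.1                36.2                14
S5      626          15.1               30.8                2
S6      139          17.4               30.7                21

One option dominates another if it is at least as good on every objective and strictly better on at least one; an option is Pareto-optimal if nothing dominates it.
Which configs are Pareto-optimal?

S1, S2, S4, S5, S6

S1: not dominated (best read latency).
S2: not dominated (best storage).
S3: dominated by S1 (cost 701≤1820, read latency 2.9≤34.9, write latency 26.8≤86.0, storage 22≥8).
S4: not dominated.
S5: not dominated.
S6: not dominated (best cost).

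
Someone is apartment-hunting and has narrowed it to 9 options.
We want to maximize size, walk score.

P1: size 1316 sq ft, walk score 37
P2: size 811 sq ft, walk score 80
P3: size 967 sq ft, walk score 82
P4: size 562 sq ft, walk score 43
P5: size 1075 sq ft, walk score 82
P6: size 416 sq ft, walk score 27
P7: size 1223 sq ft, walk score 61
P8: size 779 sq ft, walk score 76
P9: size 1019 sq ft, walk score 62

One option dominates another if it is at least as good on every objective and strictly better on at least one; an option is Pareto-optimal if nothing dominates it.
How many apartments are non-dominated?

P1: not dominated (best size).
P2: dominated by P3 (size 967≥811, walk score 82≥80).
P3: dominated by P5 (size 1075≥967, walk score 82≥82).
P4: dominated by P2 (size 811≥562, walk score 80≥43).
P5: not dominated.
P6: dominated by P1 (size 1316≥416, walk score 37≥27).
P7: not dominated.
P8: dominated by P2 (size 811≥779, walk score 80≥76).
P9: dominated by P5 (size 1075≥1019, walk score 82≥62).
Pareto-optimal: P1, P5, P7 → 3.

3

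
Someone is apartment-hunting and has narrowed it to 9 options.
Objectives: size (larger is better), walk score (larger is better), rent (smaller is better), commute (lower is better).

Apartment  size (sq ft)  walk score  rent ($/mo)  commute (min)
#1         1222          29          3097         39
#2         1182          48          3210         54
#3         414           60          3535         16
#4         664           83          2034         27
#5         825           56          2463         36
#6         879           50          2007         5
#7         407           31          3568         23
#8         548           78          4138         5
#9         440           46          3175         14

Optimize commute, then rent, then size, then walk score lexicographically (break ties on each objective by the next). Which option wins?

First minimize commute: best is 5, kept {#6, #8}.
Then minimize rent: best is 2007, kept {#6}.

#6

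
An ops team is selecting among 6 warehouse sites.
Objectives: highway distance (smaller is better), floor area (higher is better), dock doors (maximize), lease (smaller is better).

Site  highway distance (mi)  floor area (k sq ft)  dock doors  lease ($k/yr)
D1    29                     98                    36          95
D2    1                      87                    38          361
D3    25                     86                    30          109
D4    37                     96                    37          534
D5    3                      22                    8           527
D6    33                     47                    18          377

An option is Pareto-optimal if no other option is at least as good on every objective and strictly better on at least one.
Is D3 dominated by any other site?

No

D1: worse on highway distance (29 vs 25).
D2: worse on lease (361 vs 109).
D4: worse on highway distance (37 vs 25).
D5: worse on floor area (22 vs 86).
D6: worse on highway distance (33 vs 25).
No option is at least as good as D3 on every objective and strictly better on one.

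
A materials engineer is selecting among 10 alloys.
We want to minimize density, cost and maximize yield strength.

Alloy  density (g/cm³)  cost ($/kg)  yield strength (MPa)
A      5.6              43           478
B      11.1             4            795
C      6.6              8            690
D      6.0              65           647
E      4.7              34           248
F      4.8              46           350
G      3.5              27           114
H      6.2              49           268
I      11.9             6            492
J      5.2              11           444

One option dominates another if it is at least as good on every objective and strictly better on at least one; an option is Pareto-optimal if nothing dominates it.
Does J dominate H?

J vs H: density 5.2≤6.2, cost 11≤49, yield strength 444≥268 — J is at least as good on every objective with at least one strict improvement.

Yes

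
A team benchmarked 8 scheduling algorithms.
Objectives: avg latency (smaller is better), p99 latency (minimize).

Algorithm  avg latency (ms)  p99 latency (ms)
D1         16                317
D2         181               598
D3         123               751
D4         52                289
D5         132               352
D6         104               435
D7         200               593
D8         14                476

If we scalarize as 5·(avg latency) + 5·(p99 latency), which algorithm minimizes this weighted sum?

D1

D1: 5·16 + 5·317 = 1665
D2: 5·181 + 5·598 = 3895
D3: 5·123 + 5·751 = 4370
D4: 5·52 + 5·289 = 1705
D5: 5·132 + 5·352 = 2420
D6: 5·104 + 5·435 = 2695
D7: 5·200 + 5·593 = 3965
D8: 5·14 + 5·476 = 2450
Lowest: D1 at 1665.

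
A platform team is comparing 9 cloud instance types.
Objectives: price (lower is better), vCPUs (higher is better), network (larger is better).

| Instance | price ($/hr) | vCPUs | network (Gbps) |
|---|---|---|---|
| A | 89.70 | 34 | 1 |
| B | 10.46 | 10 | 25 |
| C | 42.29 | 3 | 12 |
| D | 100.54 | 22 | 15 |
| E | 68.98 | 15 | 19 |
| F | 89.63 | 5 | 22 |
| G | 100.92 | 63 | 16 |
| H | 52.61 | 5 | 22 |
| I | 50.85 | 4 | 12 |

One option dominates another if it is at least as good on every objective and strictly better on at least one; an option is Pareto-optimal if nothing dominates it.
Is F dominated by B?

Yes

B vs F: price 10.46≤89.63, vCPUs 10≥5, network 25≥22 — B is at least as good on every objective with at least one strict improvement.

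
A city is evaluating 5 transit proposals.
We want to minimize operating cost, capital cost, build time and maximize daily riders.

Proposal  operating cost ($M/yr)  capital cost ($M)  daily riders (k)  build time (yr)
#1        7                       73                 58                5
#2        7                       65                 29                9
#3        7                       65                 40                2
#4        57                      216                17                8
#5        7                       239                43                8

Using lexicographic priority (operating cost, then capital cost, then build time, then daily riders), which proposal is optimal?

First minimize operating cost: best is 7, kept {#1, #2, #3, #5}.
Then minimize capital cost: best is 65, kept {#2, #3}.
Then minimize build time: best is 2, kept {#3}.

#3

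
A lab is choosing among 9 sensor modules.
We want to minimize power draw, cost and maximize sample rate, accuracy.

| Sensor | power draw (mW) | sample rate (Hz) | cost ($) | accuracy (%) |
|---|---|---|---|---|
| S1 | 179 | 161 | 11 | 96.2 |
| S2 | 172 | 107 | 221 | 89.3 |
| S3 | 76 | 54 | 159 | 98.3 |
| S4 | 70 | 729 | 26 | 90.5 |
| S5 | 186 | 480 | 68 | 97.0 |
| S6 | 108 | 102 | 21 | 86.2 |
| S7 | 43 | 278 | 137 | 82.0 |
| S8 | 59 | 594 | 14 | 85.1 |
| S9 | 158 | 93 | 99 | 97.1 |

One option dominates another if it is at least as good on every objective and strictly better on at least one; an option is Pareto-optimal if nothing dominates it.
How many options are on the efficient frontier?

S1: not dominated (best cost).
S2: dominated by S4 (power draw 70≤172, sample rate 729≥107, cost 26≤221, accuracy 90.5≥89.3).
S3: not dominated (best accuracy).
S4: not dominated (best sample rate).
S5: not dominated.
S6: not dominated.
S7: not dominated (best power draw).
S8: not dominated.
S9: not dominated.
Pareto-optimal: S1, S3, S4, S5, S6, S7, S8, S9 → 8.

8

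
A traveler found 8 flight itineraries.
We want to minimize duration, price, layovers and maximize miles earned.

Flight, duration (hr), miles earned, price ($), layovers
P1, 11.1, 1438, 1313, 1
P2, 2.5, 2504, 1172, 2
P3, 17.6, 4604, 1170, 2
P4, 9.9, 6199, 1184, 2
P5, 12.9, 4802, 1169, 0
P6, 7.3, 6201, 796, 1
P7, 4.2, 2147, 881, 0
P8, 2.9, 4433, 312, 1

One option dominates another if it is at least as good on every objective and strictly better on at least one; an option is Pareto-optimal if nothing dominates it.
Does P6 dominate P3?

P6 vs P3: duration 7.3≤17.6, miles earned 6201≥4604, price 796≤1170, layovers 1≤2 — P6 is at least as good on every objective with at least one strict improvement.

Yes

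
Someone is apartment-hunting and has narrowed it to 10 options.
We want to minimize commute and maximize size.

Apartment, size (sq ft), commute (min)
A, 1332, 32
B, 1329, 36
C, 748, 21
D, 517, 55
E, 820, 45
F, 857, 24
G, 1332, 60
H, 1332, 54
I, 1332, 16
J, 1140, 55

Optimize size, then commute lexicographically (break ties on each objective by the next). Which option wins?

First maximize size: best is 1332, kept {A, G, H, I}.
Then minimize commute: best is 16, kept {I}.

I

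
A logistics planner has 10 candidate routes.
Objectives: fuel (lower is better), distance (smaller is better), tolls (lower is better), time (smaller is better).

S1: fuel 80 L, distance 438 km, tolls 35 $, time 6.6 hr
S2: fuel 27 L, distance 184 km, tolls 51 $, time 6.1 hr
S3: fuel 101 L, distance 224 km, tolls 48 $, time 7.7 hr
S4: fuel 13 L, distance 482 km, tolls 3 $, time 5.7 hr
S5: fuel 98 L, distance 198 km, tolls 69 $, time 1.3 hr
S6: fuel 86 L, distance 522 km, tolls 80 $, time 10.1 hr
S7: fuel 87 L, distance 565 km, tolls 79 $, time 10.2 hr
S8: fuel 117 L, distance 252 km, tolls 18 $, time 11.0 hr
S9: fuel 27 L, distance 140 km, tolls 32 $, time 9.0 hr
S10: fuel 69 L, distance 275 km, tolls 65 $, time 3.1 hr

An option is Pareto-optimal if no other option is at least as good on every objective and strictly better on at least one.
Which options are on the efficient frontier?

S1, S2, S3, S4, S5, S8, S9, S10

S1: not dominated.
S2: not dominated.
S3: not dominated.
S4: not dominated (best fuel).
S5: not dominated (best time).
S6: dominated by S1 (fuel 80≤86, distance 438≤522, tolls 35≤80, time 6.6≤10.1).
S7: dominated by S1 (fuel 80≤87, distance 438≤565, tolls 35≤79, time 6.6≤10.2).
S8: not dominated.
S9: not dominated (best distance).
S10: not dominated.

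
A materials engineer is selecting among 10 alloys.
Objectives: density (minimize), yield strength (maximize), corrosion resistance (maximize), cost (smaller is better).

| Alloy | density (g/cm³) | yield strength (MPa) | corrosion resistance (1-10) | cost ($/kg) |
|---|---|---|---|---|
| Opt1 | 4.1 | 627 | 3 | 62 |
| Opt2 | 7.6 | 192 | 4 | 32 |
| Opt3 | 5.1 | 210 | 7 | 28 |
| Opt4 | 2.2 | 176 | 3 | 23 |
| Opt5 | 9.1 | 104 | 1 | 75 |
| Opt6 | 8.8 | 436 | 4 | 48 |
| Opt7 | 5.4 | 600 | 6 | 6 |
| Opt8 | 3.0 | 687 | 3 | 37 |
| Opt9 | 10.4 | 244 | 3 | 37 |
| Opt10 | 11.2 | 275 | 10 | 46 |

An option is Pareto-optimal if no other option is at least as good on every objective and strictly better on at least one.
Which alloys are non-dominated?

Opt1: dominated by Opt8 (density 3.0≤4.1, yield strength 687≥627, corrosion resistance 3≥3, cost 37≤62).
Opt2: dominated by Opt3 (density 5.1≤7.6, yield strength 210≥192, corrosion resistance 7≥4, cost 28≤32).
Opt3: not dominated.
Opt4: not dominated (best density).
Opt5: dominated by Opt1 (density 4.1≤9.1, yield strength 627≥104, corrosion resistance 3≥1, cost 62≤75).
Opt6: dominated by Opt7 (density 5.4≤8.8, yield strength 600≥436, corrosion resistance 6≥4, cost 6≤48).
Opt7: not dominated (best cost).
Opt8: not dominated (best yield strength).
Opt9: dominated by Opt7 (density 5.4≤10.4, yield strength 600≥244, corrosion resistance 6≥3, cost 6≤37).
Opt10: not dominated (best corrosion resistance).

Opt3, Opt4, Opt7, Opt8, Opt10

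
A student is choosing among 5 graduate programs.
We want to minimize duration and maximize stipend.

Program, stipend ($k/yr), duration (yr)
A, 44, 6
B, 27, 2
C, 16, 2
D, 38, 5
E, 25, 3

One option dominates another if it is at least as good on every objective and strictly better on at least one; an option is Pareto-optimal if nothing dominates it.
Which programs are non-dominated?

A, B, D

A: not dominated (best stipend).
B: not dominated.
C: dominated by B (stipend 27≥16, duration 2≤2).
D: not dominated.
E: dominated by B (stipend 27≥25, duration 2≤3).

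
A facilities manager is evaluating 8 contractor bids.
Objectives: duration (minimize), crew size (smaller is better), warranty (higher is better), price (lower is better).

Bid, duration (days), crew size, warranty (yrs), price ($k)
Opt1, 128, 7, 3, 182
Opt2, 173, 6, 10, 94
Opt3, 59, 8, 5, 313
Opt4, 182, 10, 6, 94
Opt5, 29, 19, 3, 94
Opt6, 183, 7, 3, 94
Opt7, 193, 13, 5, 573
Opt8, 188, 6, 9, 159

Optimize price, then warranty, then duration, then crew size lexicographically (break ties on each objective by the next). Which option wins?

Opt2

First minimize price: best is 94, kept {Opt2, Opt4, Opt5, Opt6}.
Then maximize warranty: best is 10, kept {Opt2}.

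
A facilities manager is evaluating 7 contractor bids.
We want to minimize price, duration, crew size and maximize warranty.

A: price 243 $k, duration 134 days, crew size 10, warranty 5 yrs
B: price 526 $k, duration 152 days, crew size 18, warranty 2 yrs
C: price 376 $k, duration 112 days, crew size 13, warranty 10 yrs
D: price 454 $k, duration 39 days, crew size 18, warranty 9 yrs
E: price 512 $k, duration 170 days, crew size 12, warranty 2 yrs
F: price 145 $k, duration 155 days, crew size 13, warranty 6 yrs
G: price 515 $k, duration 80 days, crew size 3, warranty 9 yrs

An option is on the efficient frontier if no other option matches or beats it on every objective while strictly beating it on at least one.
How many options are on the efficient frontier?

5

A: not dominated.
B: dominated by A (price 243≤526, duration 134≤152, crew size 10≤18, warranty 5≥2).
C: not dominated (best warranty).
D: not dominated (best duration).
E: dominated by A (price 243≤512, duration 134≤170, crew size 10≤12, warranty 5≥2).
F: not dominated (best price).
G: not dominated (best crew size).
Pareto-optimal: A, C, D, F, G → 5.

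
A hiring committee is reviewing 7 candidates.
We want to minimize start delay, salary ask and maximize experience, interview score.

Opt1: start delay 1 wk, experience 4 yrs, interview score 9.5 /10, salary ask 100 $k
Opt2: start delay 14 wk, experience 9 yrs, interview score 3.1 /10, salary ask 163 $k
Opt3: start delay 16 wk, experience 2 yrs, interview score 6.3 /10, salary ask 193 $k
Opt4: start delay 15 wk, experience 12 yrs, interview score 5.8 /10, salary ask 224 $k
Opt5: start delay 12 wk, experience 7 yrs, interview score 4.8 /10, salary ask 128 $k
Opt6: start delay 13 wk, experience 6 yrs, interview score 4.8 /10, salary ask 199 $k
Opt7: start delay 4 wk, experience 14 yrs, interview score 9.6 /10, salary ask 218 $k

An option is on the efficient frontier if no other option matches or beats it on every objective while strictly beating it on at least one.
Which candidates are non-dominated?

Opt1, Opt2, Opt5, Opt7

Opt1: not dominated (best start delay).
Opt2: not dominated.
Opt3: dominated by Opt1 (start delay 1≤16, experience 4≥2, interview score 9.5≥6.3, salary ask 100≤193).
Opt4: dominated by Opt7 (start delay 4≤15, experience 14≥12, interview score 9.6≥5.8, salary ask 218≤224).
Opt5: not dominated.
Opt6: dominated by Opt5 (start delay 12≤13, experience 7≥6, interview score 4.8≥4.8, salary ask 128≤199).
Opt7: not dominated (best experience).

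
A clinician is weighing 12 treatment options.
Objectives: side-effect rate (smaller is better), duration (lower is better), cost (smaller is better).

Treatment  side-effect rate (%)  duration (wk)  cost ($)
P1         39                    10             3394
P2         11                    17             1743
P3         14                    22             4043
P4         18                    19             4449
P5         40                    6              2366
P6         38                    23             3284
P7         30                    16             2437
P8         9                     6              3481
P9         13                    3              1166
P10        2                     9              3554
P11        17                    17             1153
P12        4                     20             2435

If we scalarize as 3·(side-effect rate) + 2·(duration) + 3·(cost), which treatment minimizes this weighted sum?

P1: 3·39 + 2·10 + 3·3394 = 10319
P2: 3·11 + 2·17 + 3·1743 = 5296
P3: 3·14 + 2·22 + 3·4043 = 12215
P4: 3·18 + 2·19 + 3·4449 = 13439
P5: 3·40 + 2·6 + 3·2366 = 7230
P6: 3·38 + 2·23 + 3·3284 = 10012
P7: 3·30 + 2·16 + 3·2437 = 7433
P8: 3·9 + 2·6 + 3·3481 = 10482
P9: 3·13 + 2·3 + 3·1166 = 3543
P10: 3·2 + 2·9 + 3·3554 = 10686
P11: 3·17 + 2·17 + 3·1153 = 3544
P12: 3·4 + 2·20 + 3·2435 = 7357
Lowest: P9 at 3543.

P9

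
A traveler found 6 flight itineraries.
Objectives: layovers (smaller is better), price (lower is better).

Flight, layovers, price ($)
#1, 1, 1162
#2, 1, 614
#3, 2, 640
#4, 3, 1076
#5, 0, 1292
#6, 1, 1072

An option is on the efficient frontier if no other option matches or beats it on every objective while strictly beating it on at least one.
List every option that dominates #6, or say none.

#2

#2: layovers 1≤1, price 614≤1072 — dominates #6.
Others (#1, #3, #4, #5) are each worse than #6 on at least one objective.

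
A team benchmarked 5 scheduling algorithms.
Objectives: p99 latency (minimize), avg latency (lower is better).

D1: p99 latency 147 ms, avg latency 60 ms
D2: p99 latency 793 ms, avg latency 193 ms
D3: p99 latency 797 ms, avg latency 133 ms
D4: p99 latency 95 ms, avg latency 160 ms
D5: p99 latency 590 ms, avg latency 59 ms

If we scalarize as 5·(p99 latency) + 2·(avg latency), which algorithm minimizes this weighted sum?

D1: 5·147 + 2·60 = 855
D2: 5·793 + 2·193 = 4351
D3: 5·797 + 2·133 = 4251
D4: 5·95 + 2·160 = 795
D5: 5·590 + 2·59 = 3068
Lowest: D4 at 795.

D4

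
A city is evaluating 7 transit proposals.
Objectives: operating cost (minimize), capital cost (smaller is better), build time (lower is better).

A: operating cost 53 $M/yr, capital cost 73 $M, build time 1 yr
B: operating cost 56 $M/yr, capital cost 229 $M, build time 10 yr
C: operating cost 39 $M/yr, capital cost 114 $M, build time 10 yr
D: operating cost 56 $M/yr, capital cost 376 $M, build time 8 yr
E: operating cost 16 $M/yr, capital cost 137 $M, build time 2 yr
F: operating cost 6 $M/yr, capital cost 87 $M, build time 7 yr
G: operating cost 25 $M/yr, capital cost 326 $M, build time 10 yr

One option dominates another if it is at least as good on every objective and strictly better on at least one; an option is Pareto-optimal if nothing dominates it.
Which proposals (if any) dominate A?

B: worse on operating cost (56 vs 53).
C: worse on capital cost (114 vs 73).
D: worse on operating cost (56 vs 53).
E: worse on capital cost (137 vs 73).
F: worse on capital cost (87 vs 73).
G: worse on capital cost (326 vs 73).
No option dominates A.

none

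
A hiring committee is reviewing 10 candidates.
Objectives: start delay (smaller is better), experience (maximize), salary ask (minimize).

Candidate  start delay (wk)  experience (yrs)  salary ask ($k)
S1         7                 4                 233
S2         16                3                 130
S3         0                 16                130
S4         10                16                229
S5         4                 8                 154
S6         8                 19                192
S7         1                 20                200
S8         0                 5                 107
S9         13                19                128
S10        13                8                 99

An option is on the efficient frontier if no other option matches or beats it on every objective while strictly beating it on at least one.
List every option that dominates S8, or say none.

none

S1: worse on start delay (7 vs 0).
S2: worse on start delay (16 vs 0).
S3: worse on salary ask (130 vs 107).
S4: worse on start delay (10 vs 0).
S5: worse on start delay (4 vs 0).
S6: worse on start delay (8 vs 0).
S7: worse on start delay (1 vs 0).
S9: worse on start delay (13 vs 0).
S10: worse on start delay (13 vs 0).
No option dominates S8.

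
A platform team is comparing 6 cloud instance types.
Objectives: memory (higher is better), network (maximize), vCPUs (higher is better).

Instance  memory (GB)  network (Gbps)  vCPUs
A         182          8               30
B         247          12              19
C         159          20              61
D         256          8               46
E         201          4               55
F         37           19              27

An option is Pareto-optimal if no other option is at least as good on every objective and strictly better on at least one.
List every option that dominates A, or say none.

D

D: memory 256≥182, network 8≥8, vCPUs 46≥30 — dominates A.
Others (B, C, E, F) are each worse than A on at least one objective.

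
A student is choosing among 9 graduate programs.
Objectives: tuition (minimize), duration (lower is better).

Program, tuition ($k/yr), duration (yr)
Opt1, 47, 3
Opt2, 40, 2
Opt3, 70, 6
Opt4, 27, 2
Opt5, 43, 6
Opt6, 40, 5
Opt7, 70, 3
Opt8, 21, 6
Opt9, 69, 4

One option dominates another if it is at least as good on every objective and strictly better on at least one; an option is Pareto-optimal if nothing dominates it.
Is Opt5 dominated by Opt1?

No

Opt1 vs Opt5: Opt1 is worse on tuition (47 vs 43), so it does not dominate Opt5.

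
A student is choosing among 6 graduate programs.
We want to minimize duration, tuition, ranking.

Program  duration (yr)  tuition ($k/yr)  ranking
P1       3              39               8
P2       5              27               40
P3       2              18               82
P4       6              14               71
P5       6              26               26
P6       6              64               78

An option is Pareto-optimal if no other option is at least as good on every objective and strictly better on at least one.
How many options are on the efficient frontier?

P1: not dominated (best ranking).
P2: not dominated.
P3: not dominated (best duration).
P4: not dominated (best tuition).
P5: not dominated.
P6: dominated by P1 (duration 3≤6, tuition 39≤64, ranking 8≤78).
Pareto-optimal: P1, P2, P3, P4, P5 → 5.

5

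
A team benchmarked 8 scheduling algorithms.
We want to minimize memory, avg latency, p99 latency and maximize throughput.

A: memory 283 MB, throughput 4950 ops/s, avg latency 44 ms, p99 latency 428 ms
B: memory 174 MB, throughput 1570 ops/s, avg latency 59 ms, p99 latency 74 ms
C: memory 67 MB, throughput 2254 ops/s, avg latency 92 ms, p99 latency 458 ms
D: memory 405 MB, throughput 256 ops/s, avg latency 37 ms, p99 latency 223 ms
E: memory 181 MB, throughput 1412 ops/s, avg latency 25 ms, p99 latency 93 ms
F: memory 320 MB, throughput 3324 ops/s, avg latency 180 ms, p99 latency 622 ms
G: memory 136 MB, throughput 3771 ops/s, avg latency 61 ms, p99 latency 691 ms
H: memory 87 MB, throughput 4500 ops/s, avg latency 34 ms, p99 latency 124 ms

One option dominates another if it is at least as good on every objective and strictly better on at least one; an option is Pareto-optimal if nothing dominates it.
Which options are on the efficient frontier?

A: not dominated (best throughput).
B: not dominated (best p99 latency).
C: not dominated (best memory).
D: dominated by E (memory 181≤405, throughput 1412≥256, avg latency 25≤37, p99 latency 93≤223).
E: not dominated (best avg latency).
F: dominated by A (memory 283≤320, throughput 4950≥3324, avg latency 44≤180, p99 latency 428≤622).
G: dominated by H (memory 87≤136, throughput 4500≥3771, avg latency 34≤61, p99 latency 124≤691).
H: not dominated.

A, B, C, E, H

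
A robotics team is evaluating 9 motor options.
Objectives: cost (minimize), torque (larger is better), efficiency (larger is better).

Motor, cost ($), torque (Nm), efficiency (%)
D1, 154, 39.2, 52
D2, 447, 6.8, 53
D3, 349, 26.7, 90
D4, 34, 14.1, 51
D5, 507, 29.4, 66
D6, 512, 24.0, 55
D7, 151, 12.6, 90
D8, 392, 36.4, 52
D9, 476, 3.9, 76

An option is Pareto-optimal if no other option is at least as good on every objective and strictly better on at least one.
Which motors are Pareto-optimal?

D1: not dominated (best torque).
D2: dominated by D3 (cost 349≤447, torque 26.7≥6.8, efficiency 90≥53).
D3: not dominated.
D4: not dominated (best cost).
D5: not dominated.
D6: dominated by D3 (cost 349≤512, torque 26.7≥24.0, efficiency 90≥55).
D7: not dominated.
D8: dominated by D1 (cost 154≤392, torque 39.2≥36.4, efficiency 52≥52).
D9: dominated by D3 (cost 349≤476, torque 26.7≥3.9, efficiency 90≥76).

D1, D3, D4, D5, D7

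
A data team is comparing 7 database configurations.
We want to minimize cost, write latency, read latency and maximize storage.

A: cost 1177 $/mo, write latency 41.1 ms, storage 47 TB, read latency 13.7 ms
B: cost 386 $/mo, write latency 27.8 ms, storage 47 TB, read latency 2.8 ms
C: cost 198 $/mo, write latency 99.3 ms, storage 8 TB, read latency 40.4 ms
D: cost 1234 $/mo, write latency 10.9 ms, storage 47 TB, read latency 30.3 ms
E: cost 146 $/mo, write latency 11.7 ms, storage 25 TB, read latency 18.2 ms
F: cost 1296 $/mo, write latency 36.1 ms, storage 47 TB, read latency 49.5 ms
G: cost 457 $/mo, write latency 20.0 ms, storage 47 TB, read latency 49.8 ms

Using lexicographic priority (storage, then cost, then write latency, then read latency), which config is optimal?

First maximize storage: best is 47, kept {A, B, D, F, G}.
Then minimize cost: best is 386, kept {B}.

B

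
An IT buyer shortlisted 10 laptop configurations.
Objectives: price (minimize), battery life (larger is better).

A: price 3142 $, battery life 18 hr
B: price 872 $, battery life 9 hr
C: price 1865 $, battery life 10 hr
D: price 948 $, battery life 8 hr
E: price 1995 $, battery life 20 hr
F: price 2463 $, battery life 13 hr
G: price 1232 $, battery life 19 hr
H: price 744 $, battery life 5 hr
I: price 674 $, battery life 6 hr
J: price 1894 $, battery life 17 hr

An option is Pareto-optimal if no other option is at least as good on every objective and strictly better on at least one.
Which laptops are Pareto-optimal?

A: dominated by E (price 1995≤3142, battery life 20≥18).
B: not dominated.
C: dominated by G (price 1232≤1865, battery life 19≥10).
D: dominated by B (price 872≤948, battery life 9≥8).
E: not dominated (best battery life).
F: dominated by E (price 1995≤2463, battery life 20≥13).
G: not dominated.
H: dominated by I (price 674≤744, battery life 6≥5).
I: not dominated (best price).
J: dominated by G (price 1232≤1894, battery life 19≥17).

B, E, G, I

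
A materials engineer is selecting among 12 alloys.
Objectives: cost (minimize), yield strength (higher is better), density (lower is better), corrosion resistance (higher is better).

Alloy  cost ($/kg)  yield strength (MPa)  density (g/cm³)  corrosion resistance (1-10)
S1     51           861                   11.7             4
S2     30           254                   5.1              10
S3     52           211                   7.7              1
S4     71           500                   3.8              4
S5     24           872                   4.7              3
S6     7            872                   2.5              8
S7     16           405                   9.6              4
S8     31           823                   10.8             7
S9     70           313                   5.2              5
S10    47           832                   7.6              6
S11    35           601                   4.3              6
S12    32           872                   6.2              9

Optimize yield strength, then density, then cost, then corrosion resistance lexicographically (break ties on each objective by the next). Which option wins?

S6

First maximize yield strength: best is 872, kept {S5, S6, S12}.
Then minimize density: best is 2.5, kept {S6}.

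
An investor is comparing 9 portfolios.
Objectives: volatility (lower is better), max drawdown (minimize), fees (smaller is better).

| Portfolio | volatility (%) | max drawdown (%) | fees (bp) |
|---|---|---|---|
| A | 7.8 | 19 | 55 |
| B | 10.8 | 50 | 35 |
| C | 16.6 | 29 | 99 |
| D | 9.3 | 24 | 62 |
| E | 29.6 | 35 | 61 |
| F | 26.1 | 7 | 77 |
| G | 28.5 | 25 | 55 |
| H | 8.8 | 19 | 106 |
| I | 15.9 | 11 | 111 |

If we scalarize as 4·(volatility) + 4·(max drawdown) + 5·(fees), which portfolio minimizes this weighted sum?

A: 4·7.8 + 4·19 + 5·55 = 382.2
B: 4·10.8 + 4·50 + 5·35 = 418.2
C: 4·16.6 + 4·29 + 5·99 = 677.4
D: 4·9.3 + 4·24 + 5·62 = 443.2
E: 4·29.6 + 4·35 + 5·61 = 563.4
F: 4·26.1 + 4·7 + 5·77 = 517.4
G: 4·28.5 + 4·25 + 5·55 = 489.0
H: 4·8.8 + 4·19 + 5·106 = 641.2
I: 4·15.9 + 4·11 + 5·111 = 662.6
Lowest: A at 382.2.

A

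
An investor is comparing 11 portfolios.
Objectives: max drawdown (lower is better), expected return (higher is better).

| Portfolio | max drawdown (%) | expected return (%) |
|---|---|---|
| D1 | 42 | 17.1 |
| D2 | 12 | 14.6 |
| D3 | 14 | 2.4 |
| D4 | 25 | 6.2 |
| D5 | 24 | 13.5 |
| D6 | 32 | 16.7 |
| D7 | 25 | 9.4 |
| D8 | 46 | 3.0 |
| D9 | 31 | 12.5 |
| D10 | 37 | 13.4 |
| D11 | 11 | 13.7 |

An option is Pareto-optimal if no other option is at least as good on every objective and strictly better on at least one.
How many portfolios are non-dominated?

D1: not dominated (best expected return).
D2: not dominated.
D3: dominated by D2 (max drawdown 12≤14, expected return 14.6≥2.4).
D4: dominated by D2 (max drawdown 12≤25, expected return 14.6≥6.2).
D5: dominated by D2 (max drawdown 12≤24, expected return 14.6≥13.5).
D6: not dominated.
D7: dominated by D2 (max drawdown 12≤25, expected return 14.6≥9.4).
D8: dominated by D1 (max drawdown 42≤46, expected return 17.1≥3.0).
D9: dominated by D2 (max drawdown 12≤31, expected return 14.6≥12.5).
D10: dominated by D2 (max drawdown 12≤37, expected return 14.6≥13.4).
D11: not dominated (best max drawdown).
Pareto-optimal: D1, D2, D6, D11 → 4.

4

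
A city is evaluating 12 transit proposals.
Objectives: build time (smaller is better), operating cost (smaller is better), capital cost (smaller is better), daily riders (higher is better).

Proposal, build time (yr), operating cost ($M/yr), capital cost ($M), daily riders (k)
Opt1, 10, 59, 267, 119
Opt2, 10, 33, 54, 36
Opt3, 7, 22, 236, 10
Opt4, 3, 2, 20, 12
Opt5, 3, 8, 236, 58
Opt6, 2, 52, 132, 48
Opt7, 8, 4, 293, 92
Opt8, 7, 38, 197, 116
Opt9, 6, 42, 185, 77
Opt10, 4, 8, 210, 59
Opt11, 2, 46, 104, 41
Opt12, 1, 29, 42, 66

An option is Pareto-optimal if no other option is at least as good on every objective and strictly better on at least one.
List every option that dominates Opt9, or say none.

none

Opt1: worse on build time (10 vs 6).
Opt2: worse on build time (10 vs 6).
Opt3: worse on build time (7 vs 6).
Opt4: worse on daily riders (12 vs 77).
Opt5: worse on capital cost (236 vs 185).
Opt6: worse on operating cost (52 vs 42).
Opt7: worse on build time (8 vs 6).
Opt8: worse on build time (7 vs 6).
Opt10: worse on capital cost (210 vs 185).
Opt11: worse on operating cost (46 vs 42).
Opt12: worse on daily riders (66 vs 77).
No option dominates Opt9.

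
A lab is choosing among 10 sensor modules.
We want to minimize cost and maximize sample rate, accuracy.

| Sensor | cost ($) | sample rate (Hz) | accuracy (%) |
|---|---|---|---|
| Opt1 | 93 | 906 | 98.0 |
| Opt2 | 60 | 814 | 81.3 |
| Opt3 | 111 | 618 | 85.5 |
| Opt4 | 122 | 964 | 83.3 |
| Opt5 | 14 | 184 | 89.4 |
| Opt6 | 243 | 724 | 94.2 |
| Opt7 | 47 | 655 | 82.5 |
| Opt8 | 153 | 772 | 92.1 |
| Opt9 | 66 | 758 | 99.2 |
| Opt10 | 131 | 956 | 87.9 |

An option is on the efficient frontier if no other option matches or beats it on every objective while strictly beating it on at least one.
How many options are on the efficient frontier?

Opt1: not dominated.
Opt2: not dominated.
Opt3: dominated by Opt1 (cost 93≤111, sample rate 906≥618, accuracy 98.0≥85.5).
Opt4: not dominated (best sample rate).
Opt5: not dominated (best cost).
Opt6: dominated by Opt1 (cost 93≤243, sample rate 906≥724, accuracy 98.0≥94.2).
Opt7: not dominated.
Opt8: dominated by Opt1 (cost 93≤153, sample rate 906≥772, accuracy 98.0≥92.1).
Opt9: not dominated (best accuracy).
Opt10: not dominated.
Pareto-optimal: Opt1, Opt2, Opt4, Opt5, Opt7, Opt9, Opt10 → 7.

7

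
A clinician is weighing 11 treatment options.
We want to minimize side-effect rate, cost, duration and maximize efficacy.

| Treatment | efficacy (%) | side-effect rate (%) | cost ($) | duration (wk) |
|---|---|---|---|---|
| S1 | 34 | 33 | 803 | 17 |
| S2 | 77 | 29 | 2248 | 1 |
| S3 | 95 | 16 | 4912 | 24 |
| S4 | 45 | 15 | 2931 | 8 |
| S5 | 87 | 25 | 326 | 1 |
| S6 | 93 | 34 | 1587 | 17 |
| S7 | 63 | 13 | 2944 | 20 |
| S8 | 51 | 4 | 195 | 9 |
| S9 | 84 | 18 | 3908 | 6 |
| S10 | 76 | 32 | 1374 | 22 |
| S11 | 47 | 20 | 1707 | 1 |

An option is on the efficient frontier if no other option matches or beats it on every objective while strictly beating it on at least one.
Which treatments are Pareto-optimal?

S1: dominated by S5 (efficacy 87≥34, side-effect rate 25≤33, cost 326≤803, duration 1≤17).
S2: dominated by S5 (efficacy 87≥77, side-effect rate 25≤29, cost 326≤2248, duration 1≤1).
S3: not dominated (best efficacy).
S4: not dominated.
S5: not dominated.
S6: not dominated.
S7: not dominated.
S8: not dominated (best side-effect rate).
S9: not dominated.
S10: dominated by S5 (efficacy 87≥76, side-effect rate 25≤32, cost 326≤1374, duration 1≤22).
S11: not dominated.

S3, S4, S5, S6, S7, S8, S9, S11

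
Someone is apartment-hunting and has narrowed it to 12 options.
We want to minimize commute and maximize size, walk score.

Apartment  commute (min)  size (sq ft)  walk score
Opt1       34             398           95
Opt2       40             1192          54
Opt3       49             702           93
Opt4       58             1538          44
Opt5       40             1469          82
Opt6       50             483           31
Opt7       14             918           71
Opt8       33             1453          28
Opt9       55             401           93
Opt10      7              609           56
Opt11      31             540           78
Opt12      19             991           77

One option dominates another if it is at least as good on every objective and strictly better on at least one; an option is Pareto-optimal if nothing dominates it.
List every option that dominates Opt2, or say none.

Opt5

Opt5: commute 40≤40, size 1469≥1192, walk score 82≥54 — dominates Opt2.
Others (Opt1, Opt3, Opt4, Opt6, Opt7, Opt8, Opt9, Opt10, Opt11, Opt12) are each worse than Opt2 on at least one objective.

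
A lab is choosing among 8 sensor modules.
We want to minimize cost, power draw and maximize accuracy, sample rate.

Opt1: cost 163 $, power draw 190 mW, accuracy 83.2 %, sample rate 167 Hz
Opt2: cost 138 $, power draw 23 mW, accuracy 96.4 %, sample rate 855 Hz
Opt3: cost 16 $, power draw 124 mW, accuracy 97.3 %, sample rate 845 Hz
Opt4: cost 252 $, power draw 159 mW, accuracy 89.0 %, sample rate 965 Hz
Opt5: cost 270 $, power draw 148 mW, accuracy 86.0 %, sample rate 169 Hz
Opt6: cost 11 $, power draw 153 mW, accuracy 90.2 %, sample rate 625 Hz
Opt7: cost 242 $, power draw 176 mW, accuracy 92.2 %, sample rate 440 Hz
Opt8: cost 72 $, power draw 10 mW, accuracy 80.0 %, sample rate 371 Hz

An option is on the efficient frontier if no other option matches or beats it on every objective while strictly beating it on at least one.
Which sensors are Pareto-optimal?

Opt1: dominated by Opt2 (cost 138≤163, power draw 23≤190, accuracy 96.4≥83.2, sample rate 855≥167).
Opt2: not dominated.
Opt3: not dominated (best accuracy).
Opt4: not dominated (best sample rate).
Opt5: dominated by Opt2 (cost 138≤270, power draw 23≤148, accuracy 96.4≥86.0, sample rate 855≥169).
Opt6: not dominated (best cost).
Opt7: dominated by Opt2 (cost 138≤242, power draw 23≤176, accuracy 96.4≥92.2, sample rate 855≥440).
Opt8: not dominated (best power draw).

Opt2, Opt3, Opt4, Opt6, Opt8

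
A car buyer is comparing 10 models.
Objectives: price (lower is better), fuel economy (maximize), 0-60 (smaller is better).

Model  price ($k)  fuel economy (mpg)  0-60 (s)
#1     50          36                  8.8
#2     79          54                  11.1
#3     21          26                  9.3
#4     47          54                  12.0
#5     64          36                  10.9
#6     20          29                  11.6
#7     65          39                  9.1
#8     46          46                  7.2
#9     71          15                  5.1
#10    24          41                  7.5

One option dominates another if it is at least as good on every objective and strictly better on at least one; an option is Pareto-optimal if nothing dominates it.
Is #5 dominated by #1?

#1 vs #5: price 50≤64, fuel economy 36≥36, 0-60 8.8≤10.9 — #1 is at least as good on every objective with at least one strict improvement.

Yes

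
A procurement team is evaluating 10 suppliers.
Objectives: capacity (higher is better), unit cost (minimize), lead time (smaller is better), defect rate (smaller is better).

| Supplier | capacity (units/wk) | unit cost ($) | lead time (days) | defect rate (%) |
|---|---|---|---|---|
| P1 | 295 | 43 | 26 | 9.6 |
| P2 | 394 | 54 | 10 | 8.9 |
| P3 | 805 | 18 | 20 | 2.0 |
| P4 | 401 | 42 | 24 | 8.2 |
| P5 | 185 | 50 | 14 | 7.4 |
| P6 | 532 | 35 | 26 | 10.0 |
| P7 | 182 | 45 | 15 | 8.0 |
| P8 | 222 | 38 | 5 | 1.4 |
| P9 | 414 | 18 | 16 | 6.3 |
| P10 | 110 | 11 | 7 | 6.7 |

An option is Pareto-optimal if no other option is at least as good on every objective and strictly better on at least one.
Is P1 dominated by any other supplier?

P3 vs P1: capacity 805≥295, unit cost 18≤43, lead time 20≤26, defect rate 2.0≤9.6 — P3 is at least as good on every objective and strictly better on at least one, so P3 dominates P1.

Yes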